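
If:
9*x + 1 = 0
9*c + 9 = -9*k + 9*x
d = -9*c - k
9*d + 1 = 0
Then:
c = 11/72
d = -1/9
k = -91/72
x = -1/9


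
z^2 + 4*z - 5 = (z - 1)*(z + 5)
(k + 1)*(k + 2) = k^2 + 3*k + 2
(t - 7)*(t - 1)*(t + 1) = t^3 - 7*t^2 - t + 7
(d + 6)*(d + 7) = d^2 + 13*d + 42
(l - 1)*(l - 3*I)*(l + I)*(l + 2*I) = l^4 - l^3 + 7*l^2 - 7*l + 6*I*l - 6*I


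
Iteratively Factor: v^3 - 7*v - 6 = (v - 3)*(v^2 + 3*v + 2) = (v - 3)*(v + 1)*(v + 2)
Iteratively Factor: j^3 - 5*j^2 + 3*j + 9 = (j - 3)*(j^2 - 2*j - 3) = (j - 3)*(j + 1)*(j - 3)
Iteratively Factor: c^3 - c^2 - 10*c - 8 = (c + 1)*(c^2 - 2*c - 8) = (c - 4)*(c + 1)*(c + 2)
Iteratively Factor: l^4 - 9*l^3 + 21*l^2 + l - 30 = (l - 3)*(l^3 - 6*l^2 + 3*l + 10) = (l - 5)*(l - 3)*(l^2 - l - 2) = (l - 5)*(l - 3)*(l + 1)*(l - 2)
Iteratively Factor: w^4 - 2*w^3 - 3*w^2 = (w)*(w^3 - 2*w^2 - 3*w) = w*(w + 1)*(w^2 - 3*w) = w^2*(w + 1)*(w - 3)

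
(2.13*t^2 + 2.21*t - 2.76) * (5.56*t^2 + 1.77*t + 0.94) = 11.8428*t^4 + 16.0577*t^3 - 9.4317*t^2 - 2.8078*t - 2.5944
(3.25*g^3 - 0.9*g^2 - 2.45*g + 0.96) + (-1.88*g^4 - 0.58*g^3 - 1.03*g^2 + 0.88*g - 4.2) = -1.88*g^4 + 2.67*g^3 - 1.93*g^2 - 1.57*g - 3.24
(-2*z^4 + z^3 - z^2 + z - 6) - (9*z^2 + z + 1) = -2*z^4 + z^3 - 10*z^2 - 7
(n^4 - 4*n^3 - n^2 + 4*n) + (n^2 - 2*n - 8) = n^4 - 4*n^3 + 2*n - 8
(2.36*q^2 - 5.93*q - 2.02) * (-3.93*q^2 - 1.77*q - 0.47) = -9.2748*q^4 + 19.1277*q^3 + 17.3255*q^2 + 6.3625*q + 0.9494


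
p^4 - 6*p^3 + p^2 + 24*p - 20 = (p - 5)*(p - 2)*(p - 1)*(p + 2)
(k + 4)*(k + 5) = k^2 + 9*k + 20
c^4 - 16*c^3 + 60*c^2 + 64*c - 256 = (c - 8)^2*(c - 2)*(c + 2)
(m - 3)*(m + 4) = m^2 + m - 12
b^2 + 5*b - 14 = (b - 2)*(b + 7)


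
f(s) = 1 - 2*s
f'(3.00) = -2.00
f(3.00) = -5.00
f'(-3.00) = -2.00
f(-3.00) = 7.00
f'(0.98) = -2.00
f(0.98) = -0.96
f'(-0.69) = -2.00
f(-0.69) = 2.38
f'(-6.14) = -2.00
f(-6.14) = 13.28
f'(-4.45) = -2.00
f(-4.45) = 9.90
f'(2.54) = -2.00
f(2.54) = -4.08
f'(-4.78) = -2.00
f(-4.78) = 10.56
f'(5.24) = -2.00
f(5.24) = -9.48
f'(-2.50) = -2.00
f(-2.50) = 6.00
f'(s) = -2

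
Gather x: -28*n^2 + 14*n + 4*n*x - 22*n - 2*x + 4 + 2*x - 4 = -28*n^2 + 4*n*x - 8*n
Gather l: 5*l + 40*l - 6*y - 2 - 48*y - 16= 45*l - 54*y - 18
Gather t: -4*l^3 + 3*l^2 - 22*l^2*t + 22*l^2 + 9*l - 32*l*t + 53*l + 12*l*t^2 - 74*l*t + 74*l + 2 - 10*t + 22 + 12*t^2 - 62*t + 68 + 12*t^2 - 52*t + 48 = -4*l^3 + 25*l^2 + 136*l + t^2*(12*l + 24) + t*(-22*l^2 - 106*l - 124) + 140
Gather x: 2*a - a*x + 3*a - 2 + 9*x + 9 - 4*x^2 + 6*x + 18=5*a - 4*x^2 + x*(15 - a) + 25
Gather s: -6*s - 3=-6*s - 3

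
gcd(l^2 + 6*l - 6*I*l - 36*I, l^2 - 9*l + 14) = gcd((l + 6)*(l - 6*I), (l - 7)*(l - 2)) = 1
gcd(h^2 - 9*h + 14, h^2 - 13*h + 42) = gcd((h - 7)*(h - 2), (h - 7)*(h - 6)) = h - 7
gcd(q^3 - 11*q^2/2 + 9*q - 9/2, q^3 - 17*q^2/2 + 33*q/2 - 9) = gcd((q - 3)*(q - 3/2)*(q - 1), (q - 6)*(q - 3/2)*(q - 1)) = q^2 - 5*q/2 + 3/2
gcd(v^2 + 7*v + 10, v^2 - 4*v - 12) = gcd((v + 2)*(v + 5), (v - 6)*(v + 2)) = v + 2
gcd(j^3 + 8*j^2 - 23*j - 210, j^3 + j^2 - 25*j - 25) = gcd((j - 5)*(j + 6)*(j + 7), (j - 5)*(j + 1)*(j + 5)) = j - 5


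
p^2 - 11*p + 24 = (p - 8)*(p - 3)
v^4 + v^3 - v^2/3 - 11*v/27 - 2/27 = (v - 2/3)*(v + 1/3)^2*(v + 1)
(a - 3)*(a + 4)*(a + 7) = a^3 + 8*a^2 - 5*a - 84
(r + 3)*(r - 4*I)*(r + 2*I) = r^3 + 3*r^2 - 2*I*r^2 + 8*r - 6*I*r + 24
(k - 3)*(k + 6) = k^2 + 3*k - 18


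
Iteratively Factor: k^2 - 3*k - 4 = (k + 1)*(k - 4)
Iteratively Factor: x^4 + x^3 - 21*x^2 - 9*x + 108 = (x + 4)*(x^3 - 3*x^2 - 9*x + 27) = (x + 3)*(x + 4)*(x^2 - 6*x + 9) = (x - 3)*(x + 3)*(x + 4)*(x - 3)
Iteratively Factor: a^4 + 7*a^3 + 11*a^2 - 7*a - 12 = (a + 1)*(a^3 + 6*a^2 + 5*a - 12) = (a + 1)*(a + 3)*(a^2 + 3*a - 4) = (a - 1)*(a + 1)*(a + 3)*(a + 4)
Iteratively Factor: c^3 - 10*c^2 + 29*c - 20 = (c - 5)*(c^2 - 5*c + 4) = (c - 5)*(c - 4)*(c - 1)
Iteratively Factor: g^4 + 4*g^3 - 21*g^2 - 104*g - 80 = (g + 4)*(g^3 - 21*g - 20) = (g + 1)*(g + 4)*(g^2 - g - 20) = (g + 1)*(g + 4)^2*(g - 5)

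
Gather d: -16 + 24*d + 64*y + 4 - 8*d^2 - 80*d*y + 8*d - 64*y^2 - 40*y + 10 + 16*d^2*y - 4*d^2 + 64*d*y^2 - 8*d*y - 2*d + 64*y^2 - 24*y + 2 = d^2*(16*y - 12) + d*(64*y^2 - 88*y + 30)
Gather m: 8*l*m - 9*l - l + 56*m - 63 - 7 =-10*l + m*(8*l + 56) - 70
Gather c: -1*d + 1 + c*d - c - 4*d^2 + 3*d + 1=c*(d - 1) - 4*d^2 + 2*d + 2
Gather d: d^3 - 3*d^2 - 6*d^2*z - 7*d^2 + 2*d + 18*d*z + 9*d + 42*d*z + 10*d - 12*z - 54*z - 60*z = d^3 + d^2*(-6*z - 10) + d*(60*z + 21) - 126*z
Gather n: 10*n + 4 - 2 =10*n + 2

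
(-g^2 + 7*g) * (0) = 0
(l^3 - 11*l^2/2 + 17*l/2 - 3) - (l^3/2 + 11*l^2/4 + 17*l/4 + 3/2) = l^3/2 - 33*l^2/4 + 17*l/4 - 9/2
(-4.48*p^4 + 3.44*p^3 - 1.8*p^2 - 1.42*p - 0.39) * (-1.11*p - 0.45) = 4.9728*p^5 - 1.8024*p^4 + 0.45*p^3 + 2.3862*p^2 + 1.0719*p + 0.1755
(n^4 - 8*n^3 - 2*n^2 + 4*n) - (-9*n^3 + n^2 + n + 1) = n^4 + n^3 - 3*n^2 + 3*n - 1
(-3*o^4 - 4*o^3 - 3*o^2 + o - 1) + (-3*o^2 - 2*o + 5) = -3*o^4 - 4*o^3 - 6*o^2 - o + 4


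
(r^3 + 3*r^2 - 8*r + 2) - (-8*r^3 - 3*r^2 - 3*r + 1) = 9*r^3 + 6*r^2 - 5*r + 1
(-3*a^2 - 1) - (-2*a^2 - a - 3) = -a^2 + a + 2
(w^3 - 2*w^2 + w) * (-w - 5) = -w^4 - 3*w^3 + 9*w^2 - 5*w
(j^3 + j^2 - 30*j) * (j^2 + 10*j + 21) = j^5 + 11*j^4 + j^3 - 279*j^2 - 630*j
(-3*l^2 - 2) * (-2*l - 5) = 6*l^3 + 15*l^2 + 4*l + 10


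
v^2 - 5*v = v*(v - 5)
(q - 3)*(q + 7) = q^2 + 4*q - 21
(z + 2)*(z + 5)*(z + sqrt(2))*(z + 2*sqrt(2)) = z^4 + 3*sqrt(2)*z^3 + 7*z^3 + 14*z^2 + 21*sqrt(2)*z^2 + 28*z + 30*sqrt(2)*z + 40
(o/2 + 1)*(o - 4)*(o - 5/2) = o^3/2 - 9*o^2/4 - 3*o/2 + 10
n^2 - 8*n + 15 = (n - 5)*(n - 3)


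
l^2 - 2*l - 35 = (l - 7)*(l + 5)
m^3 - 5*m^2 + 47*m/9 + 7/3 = (m - 3)*(m - 7/3)*(m + 1/3)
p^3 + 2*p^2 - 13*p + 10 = (p - 2)*(p - 1)*(p + 5)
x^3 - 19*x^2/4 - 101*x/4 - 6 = (x - 8)*(x + 1/4)*(x + 3)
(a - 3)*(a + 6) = a^2 + 3*a - 18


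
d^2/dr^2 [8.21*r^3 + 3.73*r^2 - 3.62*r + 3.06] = 49.26*r + 7.46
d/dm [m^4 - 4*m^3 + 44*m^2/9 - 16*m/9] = 4*m^3 - 12*m^2 + 88*m/9 - 16/9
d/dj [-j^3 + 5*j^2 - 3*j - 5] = -3*j^2 + 10*j - 3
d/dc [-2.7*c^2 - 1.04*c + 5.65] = -5.4*c - 1.04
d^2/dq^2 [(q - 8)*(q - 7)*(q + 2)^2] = 6*q*(2*q - 11)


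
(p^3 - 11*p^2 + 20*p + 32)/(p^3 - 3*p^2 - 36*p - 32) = (p - 4)/(p + 4)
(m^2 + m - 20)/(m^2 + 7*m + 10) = (m - 4)/(m + 2)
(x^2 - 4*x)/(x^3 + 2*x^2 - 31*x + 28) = x/(x^2 + 6*x - 7)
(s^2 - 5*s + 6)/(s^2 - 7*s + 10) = (s - 3)/(s - 5)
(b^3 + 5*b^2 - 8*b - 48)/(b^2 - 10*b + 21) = (b^2 + 8*b + 16)/(b - 7)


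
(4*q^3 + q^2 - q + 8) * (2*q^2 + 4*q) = 8*q^5 + 18*q^4 + 2*q^3 + 12*q^2 + 32*q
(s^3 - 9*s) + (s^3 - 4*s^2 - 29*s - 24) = 2*s^3 - 4*s^2 - 38*s - 24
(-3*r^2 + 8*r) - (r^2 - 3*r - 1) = -4*r^2 + 11*r + 1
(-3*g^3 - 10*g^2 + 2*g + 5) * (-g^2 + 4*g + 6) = 3*g^5 - 2*g^4 - 60*g^3 - 57*g^2 + 32*g + 30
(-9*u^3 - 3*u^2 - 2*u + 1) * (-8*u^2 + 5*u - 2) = 72*u^5 - 21*u^4 + 19*u^3 - 12*u^2 + 9*u - 2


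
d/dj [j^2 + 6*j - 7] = 2*j + 6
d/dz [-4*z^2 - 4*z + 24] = -8*z - 4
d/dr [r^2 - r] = 2*r - 1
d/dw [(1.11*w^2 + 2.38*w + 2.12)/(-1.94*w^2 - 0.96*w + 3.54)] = (3.5516*w^2 + 16.0844*w + 10.4604)/(3.7636*w^4 + 3.7248*w^3 - 12.8136*w^2 - 6.7968*w + 12.5316)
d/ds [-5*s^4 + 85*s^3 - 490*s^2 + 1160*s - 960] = -20*s^3 + 255*s^2 - 980*s + 1160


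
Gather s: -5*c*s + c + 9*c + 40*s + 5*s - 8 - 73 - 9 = 10*c + s*(45 - 5*c) - 90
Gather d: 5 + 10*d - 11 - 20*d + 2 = -10*d - 4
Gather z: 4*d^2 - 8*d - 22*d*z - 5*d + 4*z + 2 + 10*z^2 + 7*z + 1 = 4*d^2 - 13*d + 10*z^2 + z*(11 - 22*d) + 3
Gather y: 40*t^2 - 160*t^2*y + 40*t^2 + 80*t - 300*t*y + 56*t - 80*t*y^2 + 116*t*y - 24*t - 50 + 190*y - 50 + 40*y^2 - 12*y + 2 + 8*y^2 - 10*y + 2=80*t^2 + 112*t + y^2*(48 - 80*t) + y*(-160*t^2 - 184*t + 168) - 96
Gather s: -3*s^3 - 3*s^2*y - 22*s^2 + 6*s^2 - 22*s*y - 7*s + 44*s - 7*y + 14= -3*s^3 + s^2*(-3*y - 16) + s*(37 - 22*y) - 7*y + 14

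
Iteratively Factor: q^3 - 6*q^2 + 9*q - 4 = (q - 1)*(q^2 - 5*q + 4) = (q - 4)*(q - 1)*(q - 1)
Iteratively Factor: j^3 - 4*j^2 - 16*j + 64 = (j + 4)*(j^2 - 8*j + 16) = (j - 4)*(j + 4)*(j - 4)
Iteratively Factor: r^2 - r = (r)*(r - 1)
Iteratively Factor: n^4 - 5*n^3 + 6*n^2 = (n)*(n^3 - 5*n^2 + 6*n) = n*(n - 2)*(n^2 - 3*n) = n*(n - 3)*(n - 2)*(n)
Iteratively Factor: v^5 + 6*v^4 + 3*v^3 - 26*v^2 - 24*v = (v + 4)*(v^4 + 2*v^3 - 5*v^2 - 6*v) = (v - 2)*(v + 4)*(v^3 + 4*v^2 + 3*v) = v*(v - 2)*(v + 4)*(v^2 + 4*v + 3) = v*(v - 2)*(v + 1)*(v + 4)*(v + 3)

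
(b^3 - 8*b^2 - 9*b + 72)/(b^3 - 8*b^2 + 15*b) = (b^2 - 5*b - 24)/(b*(b - 5))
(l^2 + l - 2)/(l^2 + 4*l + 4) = (l - 1)/(l + 2)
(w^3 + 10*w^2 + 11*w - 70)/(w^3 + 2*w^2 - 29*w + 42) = (w + 5)/(w - 3)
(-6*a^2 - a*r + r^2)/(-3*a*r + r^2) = (2*a + r)/r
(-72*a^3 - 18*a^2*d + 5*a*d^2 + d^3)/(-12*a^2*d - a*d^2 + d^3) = (6*a + d)/d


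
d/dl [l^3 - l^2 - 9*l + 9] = 3*l^2 - 2*l - 9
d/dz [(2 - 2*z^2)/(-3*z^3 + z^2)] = 2*(-3*z^3 + 9*z - 2)/(z^3*(9*z^2 - 6*z + 1))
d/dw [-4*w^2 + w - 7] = 1 - 8*w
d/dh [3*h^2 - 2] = 6*h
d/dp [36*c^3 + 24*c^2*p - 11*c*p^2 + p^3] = 24*c^2 - 22*c*p + 3*p^2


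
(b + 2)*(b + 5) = b^2 + 7*b + 10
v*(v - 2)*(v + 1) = v^3 - v^2 - 2*v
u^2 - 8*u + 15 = (u - 5)*(u - 3)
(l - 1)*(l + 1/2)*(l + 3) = l^3 + 5*l^2/2 - 2*l - 3/2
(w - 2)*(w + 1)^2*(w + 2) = w^4 + 2*w^3 - 3*w^2 - 8*w - 4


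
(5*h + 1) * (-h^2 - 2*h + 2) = -5*h^3 - 11*h^2 + 8*h + 2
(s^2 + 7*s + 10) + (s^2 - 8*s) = 2*s^2 - s + 10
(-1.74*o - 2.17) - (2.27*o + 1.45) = -4.01*o - 3.62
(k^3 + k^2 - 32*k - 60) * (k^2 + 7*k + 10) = k^5 + 8*k^4 - 15*k^3 - 274*k^2 - 740*k - 600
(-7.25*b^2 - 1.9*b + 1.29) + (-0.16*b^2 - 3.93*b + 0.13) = -7.41*b^2 - 5.83*b + 1.42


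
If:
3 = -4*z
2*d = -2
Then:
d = -1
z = -3/4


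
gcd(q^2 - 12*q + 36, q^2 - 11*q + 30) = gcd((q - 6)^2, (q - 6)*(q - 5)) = q - 6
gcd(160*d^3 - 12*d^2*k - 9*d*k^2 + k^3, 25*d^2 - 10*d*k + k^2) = 5*d - k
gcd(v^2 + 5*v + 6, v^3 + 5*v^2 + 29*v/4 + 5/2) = v + 2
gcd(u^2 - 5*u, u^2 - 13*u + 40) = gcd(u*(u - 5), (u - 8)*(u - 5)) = u - 5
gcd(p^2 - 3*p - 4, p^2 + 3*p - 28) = p - 4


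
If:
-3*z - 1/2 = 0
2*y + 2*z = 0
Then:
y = 1/6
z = -1/6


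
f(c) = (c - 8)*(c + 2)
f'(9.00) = 12.00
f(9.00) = 11.00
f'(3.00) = 0.00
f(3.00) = -25.00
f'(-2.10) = -10.20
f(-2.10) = 1.01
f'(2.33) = -1.34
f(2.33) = -24.55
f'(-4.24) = -14.48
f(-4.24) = 27.42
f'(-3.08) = -12.16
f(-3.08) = 11.97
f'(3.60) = 1.20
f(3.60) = -24.64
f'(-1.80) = -9.60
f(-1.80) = -1.96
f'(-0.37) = -6.74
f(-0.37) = -13.64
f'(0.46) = -5.08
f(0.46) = -18.55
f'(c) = 2*c - 6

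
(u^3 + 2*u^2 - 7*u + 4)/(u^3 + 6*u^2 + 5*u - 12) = (u - 1)/(u + 3)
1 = 1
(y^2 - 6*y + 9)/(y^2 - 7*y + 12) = (y - 3)/(y - 4)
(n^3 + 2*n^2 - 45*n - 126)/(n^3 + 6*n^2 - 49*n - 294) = (n + 3)/(n + 7)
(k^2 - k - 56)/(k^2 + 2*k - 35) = (k - 8)/(k - 5)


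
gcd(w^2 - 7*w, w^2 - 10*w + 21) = w - 7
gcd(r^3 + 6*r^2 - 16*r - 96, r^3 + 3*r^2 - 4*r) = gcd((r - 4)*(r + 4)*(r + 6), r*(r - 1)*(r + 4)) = r + 4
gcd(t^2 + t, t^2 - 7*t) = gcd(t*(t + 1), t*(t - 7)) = t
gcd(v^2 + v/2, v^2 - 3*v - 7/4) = v + 1/2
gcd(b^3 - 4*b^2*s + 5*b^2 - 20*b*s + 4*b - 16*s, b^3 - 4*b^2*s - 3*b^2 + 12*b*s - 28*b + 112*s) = -b^2 + 4*b*s - 4*b + 16*s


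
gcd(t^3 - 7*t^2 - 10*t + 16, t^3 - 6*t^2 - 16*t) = t^2 - 6*t - 16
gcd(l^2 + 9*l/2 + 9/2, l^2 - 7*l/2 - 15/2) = l + 3/2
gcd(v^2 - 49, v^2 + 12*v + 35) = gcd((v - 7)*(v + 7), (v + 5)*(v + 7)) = v + 7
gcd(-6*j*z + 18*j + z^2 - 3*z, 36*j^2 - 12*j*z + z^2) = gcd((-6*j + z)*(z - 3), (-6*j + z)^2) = -6*j + z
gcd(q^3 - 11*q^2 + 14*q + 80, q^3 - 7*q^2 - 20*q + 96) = q - 8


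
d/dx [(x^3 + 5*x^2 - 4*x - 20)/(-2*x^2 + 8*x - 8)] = (-x^2 + 4*x + 24)/(2*(x^2 - 4*x + 4))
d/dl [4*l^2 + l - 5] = 8*l + 1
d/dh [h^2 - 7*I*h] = 2*h - 7*I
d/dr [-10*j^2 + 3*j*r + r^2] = 3*j + 2*r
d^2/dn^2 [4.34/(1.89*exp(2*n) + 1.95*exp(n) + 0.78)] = (4.34*(3.78*exp(n) + 1.95)*(7.56*exp(n) + 3.9)*exp(n) - (32.8104*exp(n) + 8.463)*(1.89*exp(2*n) + 1.95*exp(n) + 0.78))*exp(n)/(1.89*exp(2*n) + 1.95*exp(n) + 0.78)^3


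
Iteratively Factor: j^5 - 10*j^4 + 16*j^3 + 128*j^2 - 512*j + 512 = (j - 4)*(j^4 - 6*j^3 - 8*j^2 + 96*j - 128) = (j - 4)^2*(j^3 - 2*j^2 - 16*j + 32) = (j - 4)^2*(j + 4)*(j^2 - 6*j + 8) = (j - 4)^2*(j - 2)*(j + 4)*(j - 4)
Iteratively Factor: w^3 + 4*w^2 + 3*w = (w + 3)*(w^2 + w) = w*(w + 3)*(w + 1)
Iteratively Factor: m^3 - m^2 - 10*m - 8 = (m + 2)*(m^2 - 3*m - 4) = (m - 4)*(m + 2)*(m + 1)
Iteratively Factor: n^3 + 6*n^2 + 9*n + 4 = (n + 4)*(n^2 + 2*n + 1) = (n + 1)*(n + 4)*(n + 1)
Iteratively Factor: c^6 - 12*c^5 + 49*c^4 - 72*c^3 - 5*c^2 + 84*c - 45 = (c - 1)*(c^5 - 11*c^4 + 38*c^3 - 34*c^2 - 39*c + 45) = (c - 3)*(c - 1)*(c^4 - 8*c^3 + 14*c^2 + 8*c - 15) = (c - 3)^2*(c - 1)*(c^3 - 5*c^2 - c + 5) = (c - 3)^2*(c - 1)^2*(c^2 - 4*c - 5) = (c - 5)*(c - 3)^2*(c - 1)^2*(c + 1)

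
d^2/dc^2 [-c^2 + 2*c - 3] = -2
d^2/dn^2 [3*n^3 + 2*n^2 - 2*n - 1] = 18*n + 4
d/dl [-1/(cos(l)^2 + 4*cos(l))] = -2*(cos(l) + 2)*sin(l)/((cos(l) + 4)^2*cos(l)^2)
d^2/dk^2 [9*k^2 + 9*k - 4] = 18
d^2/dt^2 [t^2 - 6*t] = 2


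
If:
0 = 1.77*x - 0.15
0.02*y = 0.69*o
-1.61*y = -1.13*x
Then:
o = 0.00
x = 0.08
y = 0.06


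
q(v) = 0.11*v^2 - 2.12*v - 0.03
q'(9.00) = -0.14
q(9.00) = -10.20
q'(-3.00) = -2.78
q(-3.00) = 7.32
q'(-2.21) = -2.61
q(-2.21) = 5.19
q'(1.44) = -1.80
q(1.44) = -2.85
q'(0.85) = -1.93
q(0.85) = -1.75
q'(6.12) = -0.77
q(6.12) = -8.88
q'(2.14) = -1.65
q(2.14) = -4.06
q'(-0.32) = -2.19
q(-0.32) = 0.66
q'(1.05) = -1.89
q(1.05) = -2.13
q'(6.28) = -0.74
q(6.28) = -9.01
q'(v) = 0.22*v - 2.12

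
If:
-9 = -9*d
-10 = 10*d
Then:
No Solution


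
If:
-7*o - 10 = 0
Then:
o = -10/7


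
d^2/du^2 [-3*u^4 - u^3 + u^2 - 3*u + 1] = -36*u^2 - 6*u + 2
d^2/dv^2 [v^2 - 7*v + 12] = 2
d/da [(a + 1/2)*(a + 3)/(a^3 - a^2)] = (-a^3 - 7*a^2 - a + 3)/(a^3*(a^2 - 2*a + 1))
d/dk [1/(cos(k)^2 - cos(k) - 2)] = (2*cos(k) - 1)*sin(k)/(sin(k)^2 + cos(k) + 1)^2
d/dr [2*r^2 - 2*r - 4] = 4*r - 2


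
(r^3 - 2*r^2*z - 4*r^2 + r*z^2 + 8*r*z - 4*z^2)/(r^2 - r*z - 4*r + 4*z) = r - z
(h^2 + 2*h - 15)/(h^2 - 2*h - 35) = (h - 3)/(h - 7)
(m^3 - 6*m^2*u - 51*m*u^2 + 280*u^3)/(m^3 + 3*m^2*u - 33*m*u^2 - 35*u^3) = (m - 8*u)/(m + u)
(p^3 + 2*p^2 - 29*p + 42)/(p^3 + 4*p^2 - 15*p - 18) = (p^2 + 5*p - 14)/(p^2 + 7*p + 6)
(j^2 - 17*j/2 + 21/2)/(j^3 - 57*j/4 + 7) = 2*(2*j^2 - 17*j + 21)/(4*j^3 - 57*j + 28)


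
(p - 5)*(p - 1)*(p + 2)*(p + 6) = p^4 + 2*p^3 - 31*p^2 - 32*p + 60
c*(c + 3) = c^2 + 3*c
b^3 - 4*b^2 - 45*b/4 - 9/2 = (b - 6)*(b + 1/2)*(b + 3/2)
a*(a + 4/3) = a^2 + 4*a/3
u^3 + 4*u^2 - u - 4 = (u - 1)*(u + 1)*(u + 4)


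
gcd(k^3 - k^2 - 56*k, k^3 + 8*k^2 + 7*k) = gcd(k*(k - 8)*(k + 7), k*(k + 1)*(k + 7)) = k^2 + 7*k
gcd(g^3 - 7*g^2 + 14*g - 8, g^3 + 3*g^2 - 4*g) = g - 1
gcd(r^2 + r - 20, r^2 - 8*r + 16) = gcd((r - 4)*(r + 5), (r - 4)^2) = r - 4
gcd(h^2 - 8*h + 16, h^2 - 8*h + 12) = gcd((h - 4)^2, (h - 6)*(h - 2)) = 1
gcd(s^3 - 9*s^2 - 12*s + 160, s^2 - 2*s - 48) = s - 8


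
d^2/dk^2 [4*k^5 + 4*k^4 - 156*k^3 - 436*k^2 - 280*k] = 80*k^3 + 48*k^2 - 936*k - 872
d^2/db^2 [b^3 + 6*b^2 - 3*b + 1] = 6*b + 12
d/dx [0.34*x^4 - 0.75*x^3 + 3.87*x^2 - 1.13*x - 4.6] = 1.36*x^3 - 2.25*x^2 + 7.74*x - 1.13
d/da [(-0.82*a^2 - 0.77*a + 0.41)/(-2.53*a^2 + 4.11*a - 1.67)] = (-5.3183*a^2 + 4.8134*a - 0.3992)/(6.4009*a^4 - 20.7966*a^3 + 25.3423*a^2 - 13.7274*a + 2.7889)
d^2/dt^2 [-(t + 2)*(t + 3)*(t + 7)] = -6*t - 24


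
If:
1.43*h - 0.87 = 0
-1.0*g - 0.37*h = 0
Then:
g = -0.23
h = 0.61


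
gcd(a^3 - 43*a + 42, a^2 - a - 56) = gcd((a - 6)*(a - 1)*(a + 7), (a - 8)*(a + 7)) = a + 7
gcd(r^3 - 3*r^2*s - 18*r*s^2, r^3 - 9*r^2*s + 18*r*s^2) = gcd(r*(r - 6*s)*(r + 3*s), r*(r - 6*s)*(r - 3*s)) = r^2 - 6*r*s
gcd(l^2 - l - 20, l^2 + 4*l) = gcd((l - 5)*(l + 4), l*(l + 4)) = l + 4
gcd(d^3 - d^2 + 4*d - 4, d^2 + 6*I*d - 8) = d + 2*I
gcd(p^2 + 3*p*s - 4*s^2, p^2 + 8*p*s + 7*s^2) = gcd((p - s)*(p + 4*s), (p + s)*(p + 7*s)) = 1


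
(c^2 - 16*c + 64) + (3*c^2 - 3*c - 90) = 4*c^2 - 19*c - 26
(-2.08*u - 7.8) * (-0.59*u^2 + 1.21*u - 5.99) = 1.2272*u^3 + 2.0852*u^2 + 3.0212*u + 46.722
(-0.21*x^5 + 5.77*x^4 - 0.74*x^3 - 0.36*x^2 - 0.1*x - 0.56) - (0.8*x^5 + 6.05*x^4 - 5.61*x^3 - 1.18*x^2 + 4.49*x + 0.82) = -1.01*x^5 - 0.28*x^4 + 4.87*x^3 + 0.82*x^2 - 4.59*x - 1.38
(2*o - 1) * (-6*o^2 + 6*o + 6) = -12*o^3 + 18*o^2 + 6*o - 6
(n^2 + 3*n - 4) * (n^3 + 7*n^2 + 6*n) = n^5 + 10*n^4 + 23*n^3 - 10*n^2 - 24*n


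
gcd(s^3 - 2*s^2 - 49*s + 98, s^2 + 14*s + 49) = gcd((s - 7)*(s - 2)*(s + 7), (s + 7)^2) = s + 7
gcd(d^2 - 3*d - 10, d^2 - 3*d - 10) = d^2 - 3*d - 10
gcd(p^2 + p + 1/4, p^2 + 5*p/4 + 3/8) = p + 1/2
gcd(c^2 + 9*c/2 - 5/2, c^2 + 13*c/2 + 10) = 1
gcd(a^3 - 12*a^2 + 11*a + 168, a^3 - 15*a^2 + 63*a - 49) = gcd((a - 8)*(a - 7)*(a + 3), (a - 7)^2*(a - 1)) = a - 7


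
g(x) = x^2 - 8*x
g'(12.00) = 16.00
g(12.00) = 48.00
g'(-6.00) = -20.00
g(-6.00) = 84.00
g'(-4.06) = -16.12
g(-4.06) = 48.96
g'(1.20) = -5.60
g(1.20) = -8.16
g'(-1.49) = -10.98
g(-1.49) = 14.14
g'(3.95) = -0.10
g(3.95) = -16.00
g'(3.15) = -1.70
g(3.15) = -15.28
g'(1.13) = -5.74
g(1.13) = -7.76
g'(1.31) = -5.38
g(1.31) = -8.76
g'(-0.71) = -9.42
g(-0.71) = 6.18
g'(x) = 2*x - 8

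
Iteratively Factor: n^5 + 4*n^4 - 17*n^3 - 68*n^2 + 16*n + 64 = (n + 4)*(n^4 - 17*n^2 + 16) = (n - 1)*(n + 4)*(n^3 + n^2 - 16*n - 16) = (n - 4)*(n - 1)*(n + 4)*(n^2 + 5*n + 4) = (n - 4)*(n - 1)*(n + 4)^2*(n + 1)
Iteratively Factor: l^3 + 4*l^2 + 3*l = (l + 1)*(l^2 + 3*l) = (l + 1)*(l + 3)*(l)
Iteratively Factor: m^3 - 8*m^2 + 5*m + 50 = (m - 5)*(m^2 - 3*m - 10) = (m - 5)*(m + 2)*(m - 5)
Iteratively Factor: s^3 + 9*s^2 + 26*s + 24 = (s + 4)*(s^2 + 5*s + 6) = (s + 3)*(s + 4)*(s + 2)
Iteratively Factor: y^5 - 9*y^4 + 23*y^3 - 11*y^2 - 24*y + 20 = (y - 2)*(y^4 - 7*y^3 + 9*y^2 + 7*y - 10) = (y - 2)*(y + 1)*(y^3 - 8*y^2 + 17*y - 10) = (y - 2)*(y - 1)*(y + 1)*(y^2 - 7*y + 10) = (y - 2)^2*(y - 1)*(y + 1)*(y - 5)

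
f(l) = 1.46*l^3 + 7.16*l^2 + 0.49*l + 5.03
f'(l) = 4.38*l^2 + 14.32*l + 0.49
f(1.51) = 27.12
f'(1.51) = 32.10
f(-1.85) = 19.38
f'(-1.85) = -11.01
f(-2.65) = 26.84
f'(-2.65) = -6.70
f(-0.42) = 5.98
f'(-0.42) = -4.75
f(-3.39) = 28.77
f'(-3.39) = 2.28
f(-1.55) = 16.04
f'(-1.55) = -11.18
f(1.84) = 39.27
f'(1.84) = 41.67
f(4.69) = 315.44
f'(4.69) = 163.99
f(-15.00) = -3318.82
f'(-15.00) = 771.19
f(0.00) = 5.03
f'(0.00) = 0.49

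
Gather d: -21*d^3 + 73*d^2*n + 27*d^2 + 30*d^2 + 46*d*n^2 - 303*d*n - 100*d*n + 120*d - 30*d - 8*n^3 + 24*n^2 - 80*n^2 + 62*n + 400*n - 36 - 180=-21*d^3 + d^2*(73*n + 57) + d*(46*n^2 - 403*n + 90) - 8*n^3 - 56*n^2 + 462*n - 216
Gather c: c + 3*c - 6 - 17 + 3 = 4*c - 20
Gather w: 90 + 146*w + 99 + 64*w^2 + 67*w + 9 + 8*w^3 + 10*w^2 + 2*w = 8*w^3 + 74*w^2 + 215*w + 198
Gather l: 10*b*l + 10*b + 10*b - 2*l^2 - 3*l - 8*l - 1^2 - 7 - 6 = 20*b - 2*l^2 + l*(10*b - 11) - 14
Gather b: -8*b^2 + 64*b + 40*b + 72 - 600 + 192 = -8*b^2 + 104*b - 336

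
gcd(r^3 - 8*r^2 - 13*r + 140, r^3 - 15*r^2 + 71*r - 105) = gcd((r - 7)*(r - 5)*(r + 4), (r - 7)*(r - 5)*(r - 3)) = r^2 - 12*r + 35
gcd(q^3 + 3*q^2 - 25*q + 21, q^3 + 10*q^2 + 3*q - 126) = q^2 + 4*q - 21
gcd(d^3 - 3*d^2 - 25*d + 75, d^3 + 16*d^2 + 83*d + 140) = d + 5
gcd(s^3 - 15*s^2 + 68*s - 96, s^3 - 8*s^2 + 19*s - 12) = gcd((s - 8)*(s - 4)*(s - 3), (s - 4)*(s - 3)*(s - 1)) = s^2 - 7*s + 12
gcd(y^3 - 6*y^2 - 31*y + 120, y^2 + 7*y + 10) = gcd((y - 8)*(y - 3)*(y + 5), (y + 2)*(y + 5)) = y + 5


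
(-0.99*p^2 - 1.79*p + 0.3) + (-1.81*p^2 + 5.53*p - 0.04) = -2.8*p^2 + 3.74*p + 0.26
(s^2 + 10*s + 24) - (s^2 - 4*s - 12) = 14*s + 36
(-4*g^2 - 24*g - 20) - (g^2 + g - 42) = -5*g^2 - 25*g + 22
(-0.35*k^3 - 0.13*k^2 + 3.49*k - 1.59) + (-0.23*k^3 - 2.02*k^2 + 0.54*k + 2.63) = -0.58*k^3 - 2.15*k^2 + 4.03*k + 1.04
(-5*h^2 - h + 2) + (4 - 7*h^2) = -12*h^2 - h + 6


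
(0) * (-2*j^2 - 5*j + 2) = 0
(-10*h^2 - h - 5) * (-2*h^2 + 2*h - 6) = 20*h^4 - 18*h^3 + 68*h^2 - 4*h + 30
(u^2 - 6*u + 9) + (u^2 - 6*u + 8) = 2*u^2 - 12*u + 17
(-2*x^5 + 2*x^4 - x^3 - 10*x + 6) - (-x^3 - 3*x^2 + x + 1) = -2*x^5 + 2*x^4 + 3*x^2 - 11*x + 5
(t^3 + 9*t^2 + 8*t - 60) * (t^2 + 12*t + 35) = t^5 + 21*t^4 + 151*t^3 + 351*t^2 - 440*t - 2100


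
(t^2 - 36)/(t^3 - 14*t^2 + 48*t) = (t + 6)/(t*(t - 8))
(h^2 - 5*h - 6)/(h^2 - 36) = (h + 1)/(h + 6)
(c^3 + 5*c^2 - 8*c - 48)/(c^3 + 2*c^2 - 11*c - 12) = (c + 4)/(c + 1)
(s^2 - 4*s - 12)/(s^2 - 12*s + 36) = (s + 2)/(s - 6)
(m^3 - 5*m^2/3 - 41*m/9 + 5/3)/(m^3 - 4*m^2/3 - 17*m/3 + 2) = (m + 5/3)/(m + 2)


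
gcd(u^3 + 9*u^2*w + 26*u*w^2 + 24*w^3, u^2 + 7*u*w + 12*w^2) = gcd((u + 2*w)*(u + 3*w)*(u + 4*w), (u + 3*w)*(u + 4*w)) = u^2 + 7*u*w + 12*w^2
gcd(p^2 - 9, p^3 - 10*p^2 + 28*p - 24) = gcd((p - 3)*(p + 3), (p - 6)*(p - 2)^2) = 1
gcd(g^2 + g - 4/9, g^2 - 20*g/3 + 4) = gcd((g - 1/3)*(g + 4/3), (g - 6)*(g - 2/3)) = 1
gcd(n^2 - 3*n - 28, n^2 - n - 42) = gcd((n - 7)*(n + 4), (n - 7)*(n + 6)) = n - 7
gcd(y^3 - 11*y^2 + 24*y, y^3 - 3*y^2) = y^2 - 3*y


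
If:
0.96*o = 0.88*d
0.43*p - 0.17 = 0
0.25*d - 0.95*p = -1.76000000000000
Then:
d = -5.54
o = -5.08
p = 0.40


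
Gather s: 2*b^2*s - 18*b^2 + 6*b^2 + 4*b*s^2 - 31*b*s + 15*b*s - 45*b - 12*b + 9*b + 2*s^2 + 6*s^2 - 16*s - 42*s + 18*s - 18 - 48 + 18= -12*b^2 - 48*b + s^2*(4*b + 8) + s*(2*b^2 - 16*b - 40) - 48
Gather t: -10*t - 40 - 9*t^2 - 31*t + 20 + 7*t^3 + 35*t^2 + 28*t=7*t^3 + 26*t^2 - 13*t - 20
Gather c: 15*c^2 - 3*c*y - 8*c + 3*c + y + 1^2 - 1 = 15*c^2 + c*(-3*y - 5) + y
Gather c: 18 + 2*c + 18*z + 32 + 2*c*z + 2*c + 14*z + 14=c*(2*z + 4) + 32*z + 64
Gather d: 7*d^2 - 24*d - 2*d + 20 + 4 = 7*d^2 - 26*d + 24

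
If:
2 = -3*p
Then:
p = -2/3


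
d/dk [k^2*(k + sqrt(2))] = k*(3*k + 2*sqrt(2))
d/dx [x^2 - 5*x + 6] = 2*x - 5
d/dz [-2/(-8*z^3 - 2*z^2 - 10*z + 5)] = 4*(-12*z^2 - 2*z - 5)/(8*z^3 + 2*z^2 + 10*z - 5)^2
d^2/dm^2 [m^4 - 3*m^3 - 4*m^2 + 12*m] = 12*m^2 - 18*m - 8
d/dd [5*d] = 5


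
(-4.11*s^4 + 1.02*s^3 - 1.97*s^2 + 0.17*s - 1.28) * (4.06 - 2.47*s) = 10.1517*s^5 - 19.206*s^4 + 9.0071*s^3 - 8.4181*s^2 + 3.8518*s - 5.1968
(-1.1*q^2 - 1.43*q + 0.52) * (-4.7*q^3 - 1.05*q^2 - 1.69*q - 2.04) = 5.17*q^5 + 7.876*q^4 + 0.9165*q^3 + 4.1147*q^2 + 2.0384*q - 1.0608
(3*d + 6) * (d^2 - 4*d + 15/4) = 3*d^3 - 6*d^2 - 51*d/4 + 45/2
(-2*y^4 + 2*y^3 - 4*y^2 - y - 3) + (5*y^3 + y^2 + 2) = -2*y^4 + 7*y^3 - 3*y^2 - y - 1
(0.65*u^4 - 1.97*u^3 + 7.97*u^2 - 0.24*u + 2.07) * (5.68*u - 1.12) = 3.692*u^5 - 11.9176*u^4 + 47.476*u^3 - 10.2896*u^2 + 12.0264*u - 2.3184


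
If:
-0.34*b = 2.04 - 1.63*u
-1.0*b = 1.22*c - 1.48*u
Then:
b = 4.79411764705882*u - 6.0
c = 4.91803278688525 - 2.71648987463838*u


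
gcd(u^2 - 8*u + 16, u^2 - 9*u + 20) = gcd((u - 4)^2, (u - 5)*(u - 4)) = u - 4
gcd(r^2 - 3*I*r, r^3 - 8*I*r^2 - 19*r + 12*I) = r - 3*I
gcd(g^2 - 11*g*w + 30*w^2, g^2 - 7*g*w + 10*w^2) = -g + 5*w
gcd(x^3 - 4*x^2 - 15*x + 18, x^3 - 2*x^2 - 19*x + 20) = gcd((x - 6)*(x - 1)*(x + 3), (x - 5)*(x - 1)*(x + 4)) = x - 1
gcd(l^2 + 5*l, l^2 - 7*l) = l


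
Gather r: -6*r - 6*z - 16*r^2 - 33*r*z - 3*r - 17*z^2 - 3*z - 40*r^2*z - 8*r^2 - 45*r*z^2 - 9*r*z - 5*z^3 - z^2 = r^2*(-40*z - 24) + r*(-45*z^2 - 42*z - 9) - 5*z^3 - 18*z^2 - 9*z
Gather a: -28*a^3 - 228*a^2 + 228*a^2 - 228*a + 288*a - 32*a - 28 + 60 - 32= -28*a^3 + 28*a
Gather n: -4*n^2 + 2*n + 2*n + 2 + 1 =-4*n^2 + 4*n + 3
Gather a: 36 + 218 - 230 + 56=80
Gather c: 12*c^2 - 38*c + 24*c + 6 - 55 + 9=12*c^2 - 14*c - 40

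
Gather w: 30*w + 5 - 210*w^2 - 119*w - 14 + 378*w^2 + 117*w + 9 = 168*w^2 + 28*w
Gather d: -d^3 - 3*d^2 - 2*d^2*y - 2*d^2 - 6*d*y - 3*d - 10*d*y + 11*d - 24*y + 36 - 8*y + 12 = -d^3 + d^2*(-2*y - 5) + d*(8 - 16*y) - 32*y + 48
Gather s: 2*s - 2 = 2*s - 2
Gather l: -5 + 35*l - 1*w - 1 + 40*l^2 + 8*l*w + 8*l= 40*l^2 + l*(8*w + 43) - w - 6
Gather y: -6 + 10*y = 10*y - 6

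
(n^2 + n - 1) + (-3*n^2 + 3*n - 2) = -2*n^2 + 4*n - 3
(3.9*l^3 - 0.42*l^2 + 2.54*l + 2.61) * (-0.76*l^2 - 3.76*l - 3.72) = -2.964*l^5 - 14.3448*l^4 - 14.8592*l^3 - 9.9716*l^2 - 19.2624*l - 9.7092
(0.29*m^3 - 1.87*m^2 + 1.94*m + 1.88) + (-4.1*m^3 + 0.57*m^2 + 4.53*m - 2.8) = -3.81*m^3 - 1.3*m^2 + 6.47*m - 0.92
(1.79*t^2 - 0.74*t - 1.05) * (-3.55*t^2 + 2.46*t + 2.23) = -6.3545*t^4 + 7.0304*t^3 + 5.8988*t^2 - 4.2332*t - 2.3415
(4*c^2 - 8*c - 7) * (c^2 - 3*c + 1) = 4*c^4 - 20*c^3 + 21*c^2 + 13*c - 7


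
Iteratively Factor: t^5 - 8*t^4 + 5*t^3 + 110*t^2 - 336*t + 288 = (t - 2)*(t^4 - 6*t^3 - 7*t^2 + 96*t - 144) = (t - 3)*(t - 2)*(t^3 - 3*t^2 - 16*t + 48) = (t - 4)*(t - 3)*(t - 2)*(t^2 + t - 12) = (t - 4)*(t - 3)^2*(t - 2)*(t + 4)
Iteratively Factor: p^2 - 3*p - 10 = (p + 2)*(p - 5)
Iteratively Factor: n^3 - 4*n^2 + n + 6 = (n + 1)*(n^2 - 5*n + 6) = (n - 3)*(n + 1)*(n - 2)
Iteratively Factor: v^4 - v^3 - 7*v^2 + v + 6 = (v + 1)*(v^3 - 2*v^2 - 5*v + 6) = (v + 1)*(v + 2)*(v^2 - 4*v + 3) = (v - 1)*(v + 1)*(v + 2)*(v - 3)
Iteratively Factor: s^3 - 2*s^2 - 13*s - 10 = (s + 2)*(s^2 - 4*s - 5) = (s - 5)*(s + 2)*(s + 1)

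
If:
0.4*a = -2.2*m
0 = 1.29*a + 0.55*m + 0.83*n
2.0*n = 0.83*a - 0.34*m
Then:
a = 0.00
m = 0.00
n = 0.00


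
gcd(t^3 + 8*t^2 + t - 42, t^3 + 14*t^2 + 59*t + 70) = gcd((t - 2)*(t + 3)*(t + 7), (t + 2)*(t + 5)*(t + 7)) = t + 7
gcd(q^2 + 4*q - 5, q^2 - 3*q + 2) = q - 1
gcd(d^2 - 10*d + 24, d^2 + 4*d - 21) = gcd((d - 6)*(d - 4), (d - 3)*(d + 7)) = 1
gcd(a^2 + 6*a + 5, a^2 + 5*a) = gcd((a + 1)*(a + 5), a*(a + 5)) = a + 5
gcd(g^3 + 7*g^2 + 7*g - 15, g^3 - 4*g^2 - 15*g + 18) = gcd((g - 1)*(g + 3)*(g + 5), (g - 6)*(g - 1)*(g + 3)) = g^2 + 2*g - 3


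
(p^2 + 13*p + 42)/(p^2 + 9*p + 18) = (p + 7)/(p + 3)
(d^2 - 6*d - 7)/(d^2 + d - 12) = (d^2 - 6*d - 7)/(d^2 + d - 12)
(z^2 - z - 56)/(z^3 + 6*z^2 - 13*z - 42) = (z - 8)/(z^2 - z - 6)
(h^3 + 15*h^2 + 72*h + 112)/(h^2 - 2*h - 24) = (h^2 + 11*h + 28)/(h - 6)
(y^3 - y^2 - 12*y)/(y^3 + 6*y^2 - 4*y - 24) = y*(y^2 - y - 12)/(y^3 + 6*y^2 - 4*y - 24)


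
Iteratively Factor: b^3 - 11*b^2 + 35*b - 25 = (b - 1)*(b^2 - 10*b + 25) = (b - 5)*(b - 1)*(b - 5)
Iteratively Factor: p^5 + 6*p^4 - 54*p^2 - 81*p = (p + 3)*(p^4 + 3*p^3 - 9*p^2 - 27*p) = (p + 3)^2*(p^3 - 9*p) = p*(p + 3)^2*(p^2 - 9) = p*(p + 3)^3*(p - 3)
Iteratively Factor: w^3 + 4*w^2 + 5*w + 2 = (w + 1)*(w^2 + 3*w + 2) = (w + 1)*(w + 2)*(w + 1)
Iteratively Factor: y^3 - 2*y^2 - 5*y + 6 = (y - 3)*(y^2 + y - 2) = (y - 3)*(y + 2)*(y - 1)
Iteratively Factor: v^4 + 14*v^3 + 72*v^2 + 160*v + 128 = (v + 4)*(v^3 + 10*v^2 + 32*v + 32) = (v + 2)*(v + 4)*(v^2 + 8*v + 16) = (v + 2)*(v + 4)^2*(v + 4)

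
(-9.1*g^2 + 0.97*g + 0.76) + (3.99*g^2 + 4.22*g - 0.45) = -5.11*g^2 + 5.19*g + 0.31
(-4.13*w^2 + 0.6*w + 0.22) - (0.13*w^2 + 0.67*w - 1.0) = -4.26*w^2 - 0.0700000000000001*w + 1.22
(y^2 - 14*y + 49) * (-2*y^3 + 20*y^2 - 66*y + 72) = -2*y^5 + 48*y^4 - 444*y^3 + 1976*y^2 - 4242*y + 3528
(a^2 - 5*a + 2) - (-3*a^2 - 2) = 4*a^2 - 5*a + 4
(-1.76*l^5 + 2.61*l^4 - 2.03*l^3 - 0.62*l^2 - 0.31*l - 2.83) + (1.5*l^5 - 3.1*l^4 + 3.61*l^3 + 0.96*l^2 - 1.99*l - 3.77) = -0.26*l^5 - 0.49*l^4 + 1.58*l^3 + 0.34*l^2 - 2.3*l - 6.6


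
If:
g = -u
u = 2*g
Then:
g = 0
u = 0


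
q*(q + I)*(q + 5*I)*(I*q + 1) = I*q^4 - 5*q^3 + I*q^2 - 5*q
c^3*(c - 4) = c^4 - 4*c^3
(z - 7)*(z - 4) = z^2 - 11*z + 28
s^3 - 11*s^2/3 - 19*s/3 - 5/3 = (s - 5)*(s + 1/3)*(s + 1)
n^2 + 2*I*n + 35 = (n - 5*I)*(n + 7*I)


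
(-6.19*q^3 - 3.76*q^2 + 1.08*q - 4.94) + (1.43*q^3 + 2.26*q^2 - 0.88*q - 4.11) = -4.76*q^3 - 1.5*q^2 + 0.2*q - 9.05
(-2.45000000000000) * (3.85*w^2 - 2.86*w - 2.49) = -9.4325*w^2 + 7.007*w + 6.1005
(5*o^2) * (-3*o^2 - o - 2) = -15*o^4 - 5*o^3 - 10*o^2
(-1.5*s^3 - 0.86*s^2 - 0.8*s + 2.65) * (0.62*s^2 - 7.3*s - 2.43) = -0.93*s^5 + 10.4168*s^4 + 9.427*s^3 + 9.5728*s^2 - 17.401*s - 6.4395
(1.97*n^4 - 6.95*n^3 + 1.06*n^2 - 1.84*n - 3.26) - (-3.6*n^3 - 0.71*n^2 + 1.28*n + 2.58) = 1.97*n^4 - 3.35*n^3 + 1.77*n^2 - 3.12*n - 5.84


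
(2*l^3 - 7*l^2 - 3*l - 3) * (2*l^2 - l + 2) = 4*l^5 - 16*l^4 + 5*l^3 - 17*l^2 - 3*l - 6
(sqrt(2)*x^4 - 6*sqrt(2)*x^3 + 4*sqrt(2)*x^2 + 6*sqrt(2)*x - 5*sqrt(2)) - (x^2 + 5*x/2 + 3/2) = sqrt(2)*x^4 - 6*sqrt(2)*x^3 - x^2 + 4*sqrt(2)*x^2 - 5*x/2 + 6*sqrt(2)*x - 5*sqrt(2) - 3/2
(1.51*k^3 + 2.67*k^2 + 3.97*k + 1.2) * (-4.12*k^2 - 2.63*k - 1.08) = -6.2212*k^5 - 14.9717*k^4 - 25.0093*k^3 - 18.2687*k^2 - 7.4436*k - 1.296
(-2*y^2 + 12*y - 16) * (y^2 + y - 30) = -2*y^4 + 10*y^3 + 56*y^2 - 376*y + 480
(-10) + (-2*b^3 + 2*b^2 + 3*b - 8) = -2*b^3 + 2*b^2 + 3*b - 18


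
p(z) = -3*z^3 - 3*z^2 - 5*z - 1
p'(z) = -9*z^2 - 6*z - 5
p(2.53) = -81.44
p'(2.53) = -77.79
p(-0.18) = -0.18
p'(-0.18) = -4.21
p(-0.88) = 3.12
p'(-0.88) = -6.69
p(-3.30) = 90.64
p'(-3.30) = -83.21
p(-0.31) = 0.35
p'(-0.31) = -4.00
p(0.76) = -7.85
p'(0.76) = -14.76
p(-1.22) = 6.08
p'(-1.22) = -11.08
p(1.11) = -14.35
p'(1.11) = -22.75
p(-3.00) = 68.00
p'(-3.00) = -68.00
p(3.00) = -124.00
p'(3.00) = -104.00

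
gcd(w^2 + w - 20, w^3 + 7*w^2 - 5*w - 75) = w + 5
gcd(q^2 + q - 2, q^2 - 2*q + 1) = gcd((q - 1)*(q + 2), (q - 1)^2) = q - 1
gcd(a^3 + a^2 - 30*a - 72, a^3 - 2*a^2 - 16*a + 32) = a + 4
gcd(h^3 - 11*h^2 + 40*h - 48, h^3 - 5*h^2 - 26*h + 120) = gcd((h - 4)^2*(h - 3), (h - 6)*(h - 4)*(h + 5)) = h - 4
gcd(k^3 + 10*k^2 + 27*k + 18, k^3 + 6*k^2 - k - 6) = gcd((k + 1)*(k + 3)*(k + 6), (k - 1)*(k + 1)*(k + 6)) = k^2 + 7*k + 6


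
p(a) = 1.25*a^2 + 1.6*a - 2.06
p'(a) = 2.5*a + 1.6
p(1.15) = 1.43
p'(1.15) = 4.48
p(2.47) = 9.52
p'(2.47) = 7.78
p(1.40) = 2.63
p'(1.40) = 5.10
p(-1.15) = -2.25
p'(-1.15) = -1.28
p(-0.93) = -2.47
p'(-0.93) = -0.72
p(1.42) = 2.73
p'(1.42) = 5.15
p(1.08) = 1.13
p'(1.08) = 4.30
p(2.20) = 7.51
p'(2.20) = 7.10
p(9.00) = 113.59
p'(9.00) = 24.10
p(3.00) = 13.99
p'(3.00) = 9.10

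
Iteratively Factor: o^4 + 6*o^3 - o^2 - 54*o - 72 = (o + 3)*(o^3 + 3*o^2 - 10*o - 24) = (o - 3)*(o + 3)*(o^2 + 6*o + 8) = (o - 3)*(o + 2)*(o + 3)*(o + 4)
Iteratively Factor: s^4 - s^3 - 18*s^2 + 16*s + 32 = (s - 4)*(s^3 + 3*s^2 - 6*s - 8) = (s - 4)*(s + 1)*(s^2 + 2*s - 8) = (s - 4)*(s + 1)*(s + 4)*(s - 2)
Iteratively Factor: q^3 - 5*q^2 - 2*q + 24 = (q - 3)*(q^2 - 2*q - 8) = (q - 4)*(q - 3)*(q + 2)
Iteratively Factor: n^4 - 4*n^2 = (n)*(n^3 - 4*n) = n*(n + 2)*(n^2 - 2*n) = n^2*(n + 2)*(n - 2)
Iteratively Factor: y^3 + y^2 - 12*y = (y + 4)*(y^2 - 3*y) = y*(y + 4)*(y - 3)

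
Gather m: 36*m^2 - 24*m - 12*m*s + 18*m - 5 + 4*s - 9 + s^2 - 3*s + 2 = 36*m^2 + m*(-12*s - 6) + s^2 + s - 12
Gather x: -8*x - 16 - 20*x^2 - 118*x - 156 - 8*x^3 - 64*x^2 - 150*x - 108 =-8*x^3 - 84*x^2 - 276*x - 280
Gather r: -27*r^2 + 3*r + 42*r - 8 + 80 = -27*r^2 + 45*r + 72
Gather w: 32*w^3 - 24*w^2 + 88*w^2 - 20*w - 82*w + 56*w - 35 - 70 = 32*w^3 + 64*w^2 - 46*w - 105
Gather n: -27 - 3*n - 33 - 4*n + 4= -7*n - 56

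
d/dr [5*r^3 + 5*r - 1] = 15*r^2 + 5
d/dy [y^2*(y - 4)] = y*(3*y - 8)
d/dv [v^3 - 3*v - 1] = 3*v^2 - 3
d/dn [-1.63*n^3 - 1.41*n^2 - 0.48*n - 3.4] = -4.89*n^2 - 2.82*n - 0.48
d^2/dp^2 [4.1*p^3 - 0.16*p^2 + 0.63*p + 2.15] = 24.6*p - 0.32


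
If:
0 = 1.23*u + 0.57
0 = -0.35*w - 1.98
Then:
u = -0.46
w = -5.66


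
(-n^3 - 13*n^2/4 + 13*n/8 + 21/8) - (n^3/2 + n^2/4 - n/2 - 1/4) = -3*n^3/2 - 7*n^2/2 + 17*n/8 + 23/8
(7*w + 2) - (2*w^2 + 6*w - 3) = -2*w^2 + w + 5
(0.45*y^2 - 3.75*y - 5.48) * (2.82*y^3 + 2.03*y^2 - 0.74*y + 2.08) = 1.269*y^5 - 9.6615*y^4 - 23.3991*y^3 - 7.4134*y^2 - 3.7448*y - 11.3984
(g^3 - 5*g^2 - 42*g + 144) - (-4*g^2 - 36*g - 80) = g^3 - g^2 - 6*g + 224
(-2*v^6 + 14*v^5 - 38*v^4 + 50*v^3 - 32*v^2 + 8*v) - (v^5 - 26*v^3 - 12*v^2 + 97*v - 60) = -2*v^6 + 13*v^5 - 38*v^4 + 76*v^3 - 20*v^2 - 89*v + 60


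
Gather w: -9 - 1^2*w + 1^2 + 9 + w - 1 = 0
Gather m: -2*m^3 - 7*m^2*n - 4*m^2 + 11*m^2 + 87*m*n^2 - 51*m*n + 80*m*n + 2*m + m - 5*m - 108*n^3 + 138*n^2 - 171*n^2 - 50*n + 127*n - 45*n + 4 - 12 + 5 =-2*m^3 + m^2*(7 - 7*n) + m*(87*n^2 + 29*n - 2) - 108*n^3 - 33*n^2 + 32*n - 3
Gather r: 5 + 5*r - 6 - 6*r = -r - 1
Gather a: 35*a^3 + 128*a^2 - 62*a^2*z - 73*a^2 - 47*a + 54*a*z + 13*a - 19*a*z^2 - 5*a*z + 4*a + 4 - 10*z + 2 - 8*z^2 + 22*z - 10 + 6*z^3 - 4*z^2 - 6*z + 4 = 35*a^3 + a^2*(55 - 62*z) + a*(-19*z^2 + 49*z - 30) + 6*z^3 - 12*z^2 + 6*z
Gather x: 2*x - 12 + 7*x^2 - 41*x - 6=7*x^2 - 39*x - 18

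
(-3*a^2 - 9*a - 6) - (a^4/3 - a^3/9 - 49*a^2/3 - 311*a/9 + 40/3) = -a^4/3 + a^3/9 + 40*a^2/3 + 230*a/9 - 58/3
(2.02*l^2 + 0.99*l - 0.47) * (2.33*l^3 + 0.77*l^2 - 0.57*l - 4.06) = 4.7066*l^5 + 3.8621*l^4 - 1.4842*l^3 - 9.1274*l^2 - 3.7515*l + 1.9082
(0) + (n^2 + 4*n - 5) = n^2 + 4*n - 5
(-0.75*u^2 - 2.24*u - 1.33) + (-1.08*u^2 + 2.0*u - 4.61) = -1.83*u^2 - 0.24*u - 5.94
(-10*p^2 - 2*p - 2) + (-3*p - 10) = -10*p^2 - 5*p - 12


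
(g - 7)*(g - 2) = g^2 - 9*g + 14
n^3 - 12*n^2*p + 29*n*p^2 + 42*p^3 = (n - 7*p)*(n - 6*p)*(n + p)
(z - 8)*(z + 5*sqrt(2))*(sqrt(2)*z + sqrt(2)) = sqrt(2)*z^3 - 7*sqrt(2)*z^2 + 10*z^2 - 70*z - 8*sqrt(2)*z - 80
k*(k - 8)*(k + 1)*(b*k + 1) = b*k^4 - 7*b*k^3 - 8*b*k^2 + k^3 - 7*k^2 - 8*k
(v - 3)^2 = v^2 - 6*v + 9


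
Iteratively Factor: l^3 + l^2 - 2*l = (l - 1)*(l^2 + 2*l) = l*(l - 1)*(l + 2)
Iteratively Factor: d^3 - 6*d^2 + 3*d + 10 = (d - 2)*(d^2 - 4*d - 5) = (d - 2)*(d + 1)*(d - 5)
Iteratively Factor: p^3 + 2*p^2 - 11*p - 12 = (p - 3)*(p^2 + 5*p + 4) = (p - 3)*(p + 4)*(p + 1)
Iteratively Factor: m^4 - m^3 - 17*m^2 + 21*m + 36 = (m - 3)*(m^3 + 2*m^2 - 11*m - 12) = (m - 3)*(m + 1)*(m^2 + m - 12) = (m - 3)*(m + 1)*(m + 4)*(m - 3)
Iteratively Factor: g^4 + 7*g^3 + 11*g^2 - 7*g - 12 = (g - 1)*(g^3 + 8*g^2 + 19*g + 12) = (g - 1)*(g + 1)*(g^2 + 7*g + 12) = (g - 1)*(g + 1)*(g + 4)*(g + 3)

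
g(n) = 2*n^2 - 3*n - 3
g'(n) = 4*n - 3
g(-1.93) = 10.24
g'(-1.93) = -10.72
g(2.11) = -0.43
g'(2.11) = 5.44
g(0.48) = -3.98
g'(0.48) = -1.08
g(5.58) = 42.53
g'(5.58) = 19.32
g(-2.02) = 11.22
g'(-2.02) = -11.08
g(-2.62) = 18.59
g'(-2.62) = -13.48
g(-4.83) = 58.15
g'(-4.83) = -22.32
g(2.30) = 0.68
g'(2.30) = 6.20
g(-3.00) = 24.00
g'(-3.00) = -15.00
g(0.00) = -3.00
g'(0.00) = -3.00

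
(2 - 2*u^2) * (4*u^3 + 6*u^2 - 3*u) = -8*u^5 - 12*u^4 + 14*u^3 + 12*u^2 - 6*u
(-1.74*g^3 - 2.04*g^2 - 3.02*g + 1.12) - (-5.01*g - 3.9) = -1.74*g^3 - 2.04*g^2 + 1.99*g + 5.02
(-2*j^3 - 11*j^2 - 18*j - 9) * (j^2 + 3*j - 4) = -2*j^5 - 17*j^4 - 43*j^3 - 19*j^2 + 45*j + 36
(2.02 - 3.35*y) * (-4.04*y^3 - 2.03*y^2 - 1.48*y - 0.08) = 13.534*y^4 - 1.3603*y^3 + 0.8574*y^2 - 2.7216*y - 0.1616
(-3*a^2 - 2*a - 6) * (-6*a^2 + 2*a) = 18*a^4 + 6*a^3 + 32*a^2 - 12*a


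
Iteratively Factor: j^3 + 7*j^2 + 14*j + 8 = (j + 1)*(j^2 + 6*j + 8) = (j + 1)*(j + 2)*(j + 4)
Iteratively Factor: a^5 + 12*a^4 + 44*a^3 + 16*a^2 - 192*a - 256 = (a + 4)*(a^4 + 8*a^3 + 12*a^2 - 32*a - 64) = (a - 2)*(a + 4)*(a^3 + 10*a^2 + 32*a + 32) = (a - 2)*(a + 4)^2*(a^2 + 6*a + 8) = (a - 2)*(a + 4)^3*(a + 2)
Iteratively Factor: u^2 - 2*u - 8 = (u - 4)*(u + 2)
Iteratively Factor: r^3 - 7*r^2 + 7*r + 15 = (r - 5)*(r^2 - 2*r - 3) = (r - 5)*(r - 3)*(r + 1)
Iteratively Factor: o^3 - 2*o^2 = (o)*(o^2 - 2*o) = o^2*(o - 2)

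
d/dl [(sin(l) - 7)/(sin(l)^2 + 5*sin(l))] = (-cos(l) + 14/tan(l) + 35*cos(l)/sin(l)^2)/(sin(l) + 5)^2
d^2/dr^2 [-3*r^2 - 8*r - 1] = -6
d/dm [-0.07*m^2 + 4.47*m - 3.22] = 4.47 - 0.14*m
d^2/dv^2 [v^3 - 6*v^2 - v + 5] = 6*v - 12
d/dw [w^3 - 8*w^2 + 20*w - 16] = 3*w^2 - 16*w + 20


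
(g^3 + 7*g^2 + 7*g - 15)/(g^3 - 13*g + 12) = (g^2 + 8*g + 15)/(g^2 + g - 12)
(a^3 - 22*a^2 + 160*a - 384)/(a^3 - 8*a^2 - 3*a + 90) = (a^2 - 16*a + 64)/(a^2 - 2*a - 15)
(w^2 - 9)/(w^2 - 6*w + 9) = (w + 3)/(w - 3)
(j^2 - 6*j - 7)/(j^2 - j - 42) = (j + 1)/(j + 6)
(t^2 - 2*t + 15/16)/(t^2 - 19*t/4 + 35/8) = (4*t - 3)/(2*(2*t - 7))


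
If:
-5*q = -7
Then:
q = 7/5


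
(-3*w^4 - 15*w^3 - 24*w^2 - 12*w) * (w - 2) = -3*w^5 - 9*w^4 + 6*w^3 + 36*w^2 + 24*w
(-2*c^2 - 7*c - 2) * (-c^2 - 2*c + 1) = 2*c^4 + 11*c^3 + 14*c^2 - 3*c - 2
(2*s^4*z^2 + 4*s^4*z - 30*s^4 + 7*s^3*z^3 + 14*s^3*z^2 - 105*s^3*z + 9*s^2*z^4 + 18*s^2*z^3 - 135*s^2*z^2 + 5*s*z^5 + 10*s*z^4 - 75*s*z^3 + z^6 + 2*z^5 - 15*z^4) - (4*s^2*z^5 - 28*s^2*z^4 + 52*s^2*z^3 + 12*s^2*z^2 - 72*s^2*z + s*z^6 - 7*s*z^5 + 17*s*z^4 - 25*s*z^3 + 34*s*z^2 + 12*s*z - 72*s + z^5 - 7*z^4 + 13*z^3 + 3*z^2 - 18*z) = 2*s^4*z^2 + 4*s^4*z - 30*s^4 + 7*s^3*z^3 + 14*s^3*z^2 - 105*s^3*z - 4*s^2*z^5 + 37*s^2*z^4 - 34*s^2*z^3 - 147*s^2*z^2 + 72*s^2*z - s*z^6 + 12*s*z^5 - 7*s*z^4 - 50*s*z^3 - 34*s*z^2 - 12*s*z + 72*s + z^6 + z^5 - 8*z^4 - 13*z^3 - 3*z^2 + 18*z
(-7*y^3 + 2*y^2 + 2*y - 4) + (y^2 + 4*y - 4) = -7*y^3 + 3*y^2 + 6*y - 8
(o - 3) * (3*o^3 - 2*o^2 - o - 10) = 3*o^4 - 11*o^3 + 5*o^2 - 7*o + 30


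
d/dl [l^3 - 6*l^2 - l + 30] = 3*l^2 - 12*l - 1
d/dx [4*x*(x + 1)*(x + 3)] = 12*x^2 + 32*x + 12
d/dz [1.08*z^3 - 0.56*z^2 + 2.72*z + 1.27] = 3.24*z^2 - 1.12*z + 2.72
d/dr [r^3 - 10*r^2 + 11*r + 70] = 3*r^2 - 20*r + 11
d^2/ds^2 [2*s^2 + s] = 4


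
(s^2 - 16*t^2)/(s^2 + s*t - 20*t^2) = (s + 4*t)/(s + 5*t)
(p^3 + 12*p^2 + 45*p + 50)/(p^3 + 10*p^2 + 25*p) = (p + 2)/p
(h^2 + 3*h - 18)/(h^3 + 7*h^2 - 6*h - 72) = 1/(h + 4)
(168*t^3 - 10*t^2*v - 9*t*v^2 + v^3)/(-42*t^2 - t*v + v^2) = (-24*t^2 - 2*t*v + v^2)/(6*t + v)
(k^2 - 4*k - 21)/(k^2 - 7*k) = (k + 3)/k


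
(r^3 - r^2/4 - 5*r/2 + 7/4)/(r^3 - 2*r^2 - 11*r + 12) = (r^2 + 3*r/4 - 7/4)/(r^2 - r - 12)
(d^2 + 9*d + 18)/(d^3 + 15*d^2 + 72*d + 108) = 1/(d + 6)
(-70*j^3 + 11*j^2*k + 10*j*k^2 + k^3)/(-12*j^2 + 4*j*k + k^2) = (35*j^2 + 12*j*k + k^2)/(6*j + k)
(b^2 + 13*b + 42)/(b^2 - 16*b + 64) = (b^2 + 13*b + 42)/(b^2 - 16*b + 64)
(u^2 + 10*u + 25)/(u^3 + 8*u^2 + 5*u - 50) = 1/(u - 2)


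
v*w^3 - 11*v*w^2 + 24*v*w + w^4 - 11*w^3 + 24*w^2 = w*(v + w)*(w - 8)*(w - 3)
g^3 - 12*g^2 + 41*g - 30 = (g - 6)*(g - 5)*(g - 1)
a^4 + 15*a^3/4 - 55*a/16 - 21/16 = (a - 1)*(a + 1/2)*(a + 3/4)*(a + 7/2)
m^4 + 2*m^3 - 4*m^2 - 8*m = m*(m - 2)*(m + 2)^2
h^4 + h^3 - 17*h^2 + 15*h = h*(h - 3)*(h - 1)*(h + 5)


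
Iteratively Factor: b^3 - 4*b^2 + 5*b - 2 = (b - 2)*(b^2 - 2*b + 1) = (b - 2)*(b - 1)*(b - 1)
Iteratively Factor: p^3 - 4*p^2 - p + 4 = (p + 1)*(p^2 - 5*p + 4) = (p - 4)*(p + 1)*(p - 1)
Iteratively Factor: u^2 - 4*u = (u - 4)*(u)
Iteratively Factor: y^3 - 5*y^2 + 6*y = (y)*(y^2 - 5*y + 6) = y*(y - 2)*(y - 3)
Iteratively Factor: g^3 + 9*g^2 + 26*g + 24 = (g + 4)*(g^2 + 5*g + 6) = (g + 3)*(g + 4)*(g + 2)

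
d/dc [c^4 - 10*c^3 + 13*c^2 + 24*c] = 4*c^3 - 30*c^2 + 26*c + 24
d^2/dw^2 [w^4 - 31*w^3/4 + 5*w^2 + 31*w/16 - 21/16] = 12*w^2 - 93*w/2 + 10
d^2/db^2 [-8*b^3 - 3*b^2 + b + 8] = -48*b - 6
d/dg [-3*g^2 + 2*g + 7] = 2 - 6*g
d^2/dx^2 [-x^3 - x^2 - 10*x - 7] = -6*x - 2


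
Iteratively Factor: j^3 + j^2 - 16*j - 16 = (j - 4)*(j^2 + 5*j + 4) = (j - 4)*(j + 1)*(j + 4)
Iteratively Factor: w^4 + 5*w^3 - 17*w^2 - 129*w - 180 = (w + 3)*(w^3 + 2*w^2 - 23*w - 60) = (w - 5)*(w + 3)*(w^2 + 7*w + 12) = (w - 5)*(w + 3)*(w + 4)*(w + 3)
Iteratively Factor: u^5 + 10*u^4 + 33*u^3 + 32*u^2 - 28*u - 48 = (u - 1)*(u^4 + 11*u^3 + 44*u^2 + 76*u + 48) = (u - 1)*(u + 2)*(u^3 + 9*u^2 + 26*u + 24) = (u - 1)*(u + 2)*(u + 4)*(u^2 + 5*u + 6) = (u - 1)*(u + 2)^2*(u + 4)*(u + 3)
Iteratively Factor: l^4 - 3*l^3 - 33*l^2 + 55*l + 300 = (l + 3)*(l^3 - 6*l^2 - 15*l + 100) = (l + 3)*(l + 4)*(l^2 - 10*l + 25) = (l - 5)*(l + 3)*(l + 4)*(l - 5)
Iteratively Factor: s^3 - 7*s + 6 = (s - 1)*(s^2 + s - 6) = (s - 1)*(s + 3)*(s - 2)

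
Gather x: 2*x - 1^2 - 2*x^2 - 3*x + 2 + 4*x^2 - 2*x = 2*x^2 - 3*x + 1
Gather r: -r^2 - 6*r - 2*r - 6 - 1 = -r^2 - 8*r - 7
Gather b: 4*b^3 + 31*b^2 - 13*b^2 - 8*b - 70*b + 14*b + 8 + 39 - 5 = 4*b^3 + 18*b^2 - 64*b + 42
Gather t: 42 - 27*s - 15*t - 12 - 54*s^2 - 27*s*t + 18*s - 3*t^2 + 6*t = -54*s^2 - 9*s - 3*t^2 + t*(-27*s - 9) + 30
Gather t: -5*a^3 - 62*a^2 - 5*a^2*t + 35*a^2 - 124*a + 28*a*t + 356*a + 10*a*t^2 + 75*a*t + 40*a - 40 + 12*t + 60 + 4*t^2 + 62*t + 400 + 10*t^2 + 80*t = -5*a^3 - 27*a^2 + 272*a + t^2*(10*a + 14) + t*(-5*a^2 + 103*a + 154) + 420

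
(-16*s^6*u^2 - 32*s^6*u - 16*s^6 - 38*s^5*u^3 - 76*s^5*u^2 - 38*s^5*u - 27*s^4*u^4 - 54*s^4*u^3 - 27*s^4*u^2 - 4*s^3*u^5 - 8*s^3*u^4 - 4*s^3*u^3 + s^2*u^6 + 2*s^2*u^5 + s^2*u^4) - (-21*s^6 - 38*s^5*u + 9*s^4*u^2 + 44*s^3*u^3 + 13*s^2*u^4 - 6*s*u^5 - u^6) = -16*s^6*u^2 - 32*s^6*u + 5*s^6 - 38*s^5*u^3 - 76*s^5*u^2 - 27*s^4*u^4 - 54*s^4*u^3 - 36*s^4*u^2 - 4*s^3*u^5 - 8*s^3*u^4 - 48*s^3*u^3 + s^2*u^6 + 2*s^2*u^5 - 12*s^2*u^4 + 6*s*u^5 + u^6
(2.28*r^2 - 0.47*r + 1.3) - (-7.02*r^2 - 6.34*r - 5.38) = 9.3*r^2 + 5.87*r + 6.68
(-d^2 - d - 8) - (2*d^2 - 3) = -3*d^2 - d - 5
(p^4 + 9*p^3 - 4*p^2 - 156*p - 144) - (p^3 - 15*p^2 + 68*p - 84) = p^4 + 8*p^3 + 11*p^2 - 224*p - 60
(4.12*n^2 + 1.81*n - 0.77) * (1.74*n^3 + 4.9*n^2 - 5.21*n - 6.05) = 7.1688*n^5 + 23.3374*n^4 - 13.936*n^3 - 38.1291*n^2 - 6.9388*n + 4.6585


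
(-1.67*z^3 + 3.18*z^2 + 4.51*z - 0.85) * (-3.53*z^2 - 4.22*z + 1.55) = 5.8951*z^5 - 4.178*z^4 - 31.9284*z^3 - 11.1027*z^2 + 10.5775*z - 1.3175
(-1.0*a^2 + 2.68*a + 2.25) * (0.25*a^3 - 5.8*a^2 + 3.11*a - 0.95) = -0.25*a^5 + 6.47*a^4 - 18.0915*a^3 - 3.7652*a^2 + 4.4515*a - 2.1375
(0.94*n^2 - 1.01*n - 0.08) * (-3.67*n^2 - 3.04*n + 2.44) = -3.4498*n^4 + 0.8491*n^3 + 5.6576*n^2 - 2.2212*n - 0.1952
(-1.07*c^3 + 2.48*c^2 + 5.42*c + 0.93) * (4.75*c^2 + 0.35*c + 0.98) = -5.0825*c^5 + 11.4055*c^4 + 25.5644*c^3 + 8.7449*c^2 + 5.6371*c + 0.9114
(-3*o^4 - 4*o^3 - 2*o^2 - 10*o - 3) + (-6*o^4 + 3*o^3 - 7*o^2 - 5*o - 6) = -9*o^4 - o^3 - 9*o^2 - 15*o - 9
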